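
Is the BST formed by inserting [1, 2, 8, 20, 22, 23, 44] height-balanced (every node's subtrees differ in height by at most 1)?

Tree (level-order array): [1, None, 2, None, 8, None, 20, None, 22, None, 23, None, 44]
Definition: a tree is height-balanced if, at every node, |h(left) - h(right)| <= 1 (empty subtree has height -1).
Bottom-up per-node check:
  node 44: h_left=-1, h_right=-1, diff=0 [OK], height=0
  node 23: h_left=-1, h_right=0, diff=1 [OK], height=1
  node 22: h_left=-1, h_right=1, diff=2 [FAIL (|-1-1|=2 > 1)], height=2
  node 20: h_left=-1, h_right=2, diff=3 [FAIL (|-1-2|=3 > 1)], height=3
  node 8: h_left=-1, h_right=3, diff=4 [FAIL (|-1-3|=4 > 1)], height=4
  node 2: h_left=-1, h_right=4, diff=5 [FAIL (|-1-4|=5 > 1)], height=5
  node 1: h_left=-1, h_right=5, diff=6 [FAIL (|-1-5|=6 > 1)], height=6
Node 22 violates the condition: |-1 - 1| = 2 > 1.
Result: Not balanced


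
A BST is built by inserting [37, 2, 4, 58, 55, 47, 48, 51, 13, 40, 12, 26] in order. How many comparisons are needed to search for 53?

Search path for 53: 37 -> 58 -> 55 -> 47 -> 48 -> 51
Found: False
Comparisons: 6


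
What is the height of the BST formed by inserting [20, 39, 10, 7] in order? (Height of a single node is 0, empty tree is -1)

Insertion order: [20, 39, 10, 7]
Tree (level-order array): [20, 10, 39, 7]
Compute height bottom-up (empty subtree = -1):
  height(7) = 1 + max(-1, -1) = 0
  height(10) = 1 + max(0, -1) = 1
  height(39) = 1 + max(-1, -1) = 0
  height(20) = 1 + max(1, 0) = 2
Height = 2


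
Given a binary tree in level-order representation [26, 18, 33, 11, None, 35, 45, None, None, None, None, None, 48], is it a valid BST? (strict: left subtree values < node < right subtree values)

Level-order array: [26, 18, 33, 11, None, 35, 45, None, None, None, None, None, 48]
Validate using subtree bounds (lo, hi): at each node, require lo < value < hi,
then recurse left with hi=value and right with lo=value.
Preorder trace (stopping at first violation):
  at node 26 with bounds (-inf, +inf): OK
  at node 18 with bounds (-inf, 26): OK
  at node 11 with bounds (-inf, 18): OK
  at node 33 with bounds (26, +inf): OK
  at node 35 with bounds (26, 33): VIOLATION
Node 35 violates its bound: not (26 < 35 < 33).
Result: Not a valid BST


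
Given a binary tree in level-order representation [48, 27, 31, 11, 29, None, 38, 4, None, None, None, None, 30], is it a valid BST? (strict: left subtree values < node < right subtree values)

Level-order array: [48, 27, 31, 11, 29, None, 38, 4, None, None, None, None, 30]
Validate using subtree bounds (lo, hi): at each node, require lo < value < hi,
then recurse left with hi=value and right with lo=value.
Preorder trace (stopping at first violation):
  at node 48 with bounds (-inf, +inf): OK
  at node 27 with bounds (-inf, 48): OK
  at node 11 with bounds (-inf, 27): OK
  at node 4 with bounds (-inf, 11): OK
  at node 29 with bounds (27, 48): OK
  at node 31 with bounds (48, +inf): VIOLATION
Node 31 violates its bound: not (48 < 31 < +inf).
Result: Not a valid BST


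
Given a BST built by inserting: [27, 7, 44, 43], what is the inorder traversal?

Tree insertion order: [27, 7, 44, 43]
Tree (level-order array): [27, 7, 44, None, None, 43]
Inorder traversal: [7, 27, 43, 44]


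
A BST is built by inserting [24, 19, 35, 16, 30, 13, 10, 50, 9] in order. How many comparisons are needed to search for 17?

Search path for 17: 24 -> 19 -> 16
Found: False
Comparisons: 3


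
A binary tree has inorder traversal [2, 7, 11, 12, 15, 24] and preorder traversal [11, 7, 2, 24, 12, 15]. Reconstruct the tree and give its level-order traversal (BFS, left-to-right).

Inorder:  [2, 7, 11, 12, 15, 24]
Preorder: [11, 7, 2, 24, 12, 15]
Algorithm: preorder visits root first, so consume preorder in order;
for each root, split the current inorder slice at that value into
left-subtree inorder and right-subtree inorder, then recurse.
Recursive splits:
  root=11; inorder splits into left=[2, 7], right=[12, 15, 24]
  root=7; inorder splits into left=[2], right=[]
  root=2; inorder splits into left=[], right=[]
  root=24; inorder splits into left=[12, 15], right=[]
  root=12; inorder splits into left=[], right=[15]
  root=15; inorder splits into left=[], right=[]
Reconstructed level-order: [11, 7, 24, 2, 12, 15]


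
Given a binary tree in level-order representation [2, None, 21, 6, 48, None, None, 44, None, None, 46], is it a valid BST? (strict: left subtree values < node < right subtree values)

Level-order array: [2, None, 21, 6, 48, None, None, 44, None, None, 46]
Validate using subtree bounds (lo, hi): at each node, require lo < value < hi,
then recurse left with hi=value and right with lo=value.
Preorder trace (stopping at first violation):
  at node 2 with bounds (-inf, +inf): OK
  at node 21 with bounds (2, +inf): OK
  at node 6 with bounds (2, 21): OK
  at node 48 with bounds (21, +inf): OK
  at node 44 with bounds (21, 48): OK
  at node 46 with bounds (44, 48): OK
No violation found at any node.
Result: Valid BST


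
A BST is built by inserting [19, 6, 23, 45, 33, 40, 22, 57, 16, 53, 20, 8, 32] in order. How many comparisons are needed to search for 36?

Search path for 36: 19 -> 23 -> 45 -> 33 -> 40
Found: False
Comparisons: 5


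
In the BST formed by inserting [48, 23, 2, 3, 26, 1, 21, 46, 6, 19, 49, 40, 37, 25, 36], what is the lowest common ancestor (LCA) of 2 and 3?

Tree insertion order: [48, 23, 2, 3, 26, 1, 21, 46, 6, 19, 49, 40, 37, 25, 36]
Tree (level-order array): [48, 23, 49, 2, 26, None, None, 1, 3, 25, 46, None, None, None, 21, None, None, 40, None, 6, None, 37, None, None, 19, 36]
In a BST, the LCA of p=2, q=3 is the first node v on the
root-to-leaf path with p <= v <= q (go left if both < v, right if both > v).
Walk from root:
  at 48: both 2 and 3 < 48, go left
  at 23: both 2 and 3 < 23, go left
  at 2: 2 <= 2 <= 3, this is the LCA
LCA = 2


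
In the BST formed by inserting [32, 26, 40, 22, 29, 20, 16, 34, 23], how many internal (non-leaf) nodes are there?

Tree built from: [32, 26, 40, 22, 29, 20, 16, 34, 23]
Tree (level-order array): [32, 26, 40, 22, 29, 34, None, 20, 23, None, None, None, None, 16]
Rule: An internal node has at least one child.
Per-node child counts:
  node 32: 2 child(ren)
  node 26: 2 child(ren)
  node 22: 2 child(ren)
  node 20: 1 child(ren)
  node 16: 0 child(ren)
  node 23: 0 child(ren)
  node 29: 0 child(ren)
  node 40: 1 child(ren)
  node 34: 0 child(ren)
Matching nodes: [32, 26, 22, 20, 40]
Count of internal (non-leaf) nodes: 5


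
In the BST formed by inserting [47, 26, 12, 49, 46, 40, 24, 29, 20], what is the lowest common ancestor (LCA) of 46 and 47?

Tree insertion order: [47, 26, 12, 49, 46, 40, 24, 29, 20]
Tree (level-order array): [47, 26, 49, 12, 46, None, None, None, 24, 40, None, 20, None, 29]
In a BST, the LCA of p=46, q=47 is the first node v on the
root-to-leaf path with p <= v <= q (go left if both < v, right if both > v).
Walk from root:
  at 47: 46 <= 47 <= 47, this is the LCA
LCA = 47


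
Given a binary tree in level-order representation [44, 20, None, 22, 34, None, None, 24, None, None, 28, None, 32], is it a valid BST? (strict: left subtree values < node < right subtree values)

Level-order array: [44, 20, None, 22, 34, None, None, 24, None, None, 28, None, 32]
Validate using subtree bounds (lo, hi): at each node, require lo < value < hi,
then recurse left with hi=value and right with lo=value.
Preorder trace (stopping at first violation):
  at node 44 with bounds (-inf, +inf): OK
  at node 20 with bounds (-inf, 44): OK
  at node 22 with bounds (-inf, 20): VIOLATION
Node 22 violates its bound: not (-inf < 22 < 20).
Result: Not a valid BST


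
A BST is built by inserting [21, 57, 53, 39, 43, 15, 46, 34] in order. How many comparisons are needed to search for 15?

Search path for 15: 21 -> 15
Found: True
Comparisons: 2


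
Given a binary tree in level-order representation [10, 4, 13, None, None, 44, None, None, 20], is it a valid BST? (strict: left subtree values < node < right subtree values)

Level-order array: [10, 4, 13, None, None, 44, None, None, 20]
Validate using subtree bounds (lo, hi): at each node, require lo < value < hi,
then recurse left with hi=value and right with lo=value.
Preorder trace (stopping at first violation):
  at node 10 with bounds (-inf, +inf): OK
  at node 4 with bounds (-inf, 10): OK
  at node 13 with bounds (10, +inf): OK
  at node 44 with bounds (10, 13): VIOLATION
Node 44 violates its bound: not (10 < 44 < 13).
Result: Not a valid BST


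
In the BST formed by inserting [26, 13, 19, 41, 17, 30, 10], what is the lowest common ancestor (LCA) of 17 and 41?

Tree insertion order: [26, 13, 19, 41, 17, 30, 10]
Tree (level-order array): [26, 13, 41, 10, 19, 30, None, None, None, 17]
In a BST, the LCA of p=17, q=41 is the first node v on the
root-to-leaf path with p <= v <= q (go left if both < v, right if both > v).
Walk from root:
  at 26: 17 <= 26 <= 41, this is the LCA
LCA = 26


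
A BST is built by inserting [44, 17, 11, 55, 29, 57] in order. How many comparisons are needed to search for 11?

Search path for 11: 44 -> 17 -> 11
Found: True
Comparisons: 3


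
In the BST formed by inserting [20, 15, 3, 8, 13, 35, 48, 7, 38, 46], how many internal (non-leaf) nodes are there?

Tree built from: [20, 15, 3, 8, 13, 35, 48, 7, 38, 46]
Tree (level-order array): [20, 15, 35, 3, None, None, 48, None, 8, 38, None, 7, 13, None, 46]
Rule: An internal node has at least one child.
Per-node child counts:
  node 20: 2 child(ren)
  node 15: 1 child(ren)
  node 3: 1 child(ren)
  node 8: 2 child(ren)
  node 7: 0 child(ren)
  node 13: 0 child(ren)
  node 35: 1 child(ren)
  node 48: 1 child(ren)
  node 38: 1 child(ren)
  node 46: 0 child(ren)
Matching nodes: [20, 15, 3, 8, 35, 48, 38]
Count of internal (non-leaf) nodes: 7


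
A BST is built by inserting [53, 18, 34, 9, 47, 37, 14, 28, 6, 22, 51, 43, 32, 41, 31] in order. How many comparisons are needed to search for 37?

Search path for 37: 53 -> 18 -> 34 -> 47 -> 37
Found: True
Comparisons: 5


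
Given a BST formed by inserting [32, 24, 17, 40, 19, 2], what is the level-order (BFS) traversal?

Tree insertion order: [32, 24, 17, 40, 19, 2]
Tree (level-order array): [32, 24, 40, 17, None, None, None, 2, 19]
BFS from the root, enqueuing left then right child of each popped node:
  queue [32] -> pop 32, enqueue [24, 40], visited so far: [32]
  queue [24, 40] -> pop 24, enqueue [17], visited so far: [32, 24]
  queue [40, 17] -> pop 40, enqueue [none], visited so far: [32, 24, 40]
  queue [17] -> pop 17, enqueue [2, 19], visited so far: [32, 24, 40, 17]
  queue [2, 19] -> pop 2, enqueue [none], visited so far: [32, 24, 40, 17, 2]
  queue [19] -> pop 19, enqueue [none], visited so far: [32, 24, 40, 17, 2, 19]
Result: [32, 24, 40, 17, 2, 19]


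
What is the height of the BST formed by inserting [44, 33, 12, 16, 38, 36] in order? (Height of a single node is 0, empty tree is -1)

Insertion order: [44, 33, 12, 16, 38, 36]
Tree (level-order array): [44, 33, None, 12, 38, None, 16, 36]
Compute height bottom-up (empty subtree = -1):
  height(16) = 1 + max(-1, -1) = 0
  height(12) = 1 + max(-1, 0) = 1
  height(36) = 1 + max(-1, -1) = 0
  height(38) = 1 + max(0, -1) = 1
  height(33) = 1 + max(1, 1) = 2
  height(44) = 1 + max(2, -1) = 3
Height = 3


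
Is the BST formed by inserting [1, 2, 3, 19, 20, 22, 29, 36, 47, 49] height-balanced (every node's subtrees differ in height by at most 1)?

Tree (level-order array): [1, None, 2, None, 3, None, 19, None, 20, None, 22, None, 29, None, 36, None, 47, None, 49]
Definition: a tree is height-balanced if, at every node, |h(left) - h(right)| <= 1 (empty subtree has height -1).
Bottom-up per-node check:
  node 49: h_left=-1, h_right=-1, diff=0 [OK], height=0
  node 47: h_left=-1, h_right=0, diff=1 [OK], height=1
  node 36: h_left=-1, h_right=1, diff=2 [FAIL (|-1-1|=2 > 1)], height=2
  node 29: h_left=-1, h_right=2, diff=3 [FAIL (|-1-2|=3 > 1)], height=3
  node 22: h_left=-1, h_right=3, diff=4 [FAIL (|-1-3|=4 > 1)], height=4
  node 20: h_left=-1, h_right=4, diff=5 [FAIL (|-1-4|=5 > 1)], height=5
  node 19: h_left=-1, h_right=5, diff=6 [FAIL (|-1-5|=6 > 1)], height=6
  node 3: h_left=-1, h_right=6, diff=7 [FAIL (|-1-6|=7 > 1)], height=7
  node 2: h_left=-1, h_right=7, diff=8 [FAIL (|-1-7|=8 > 1)], height=8
  node 1: h_left=-1, h_right=8, diff=9 [FAIL (|-1-8|=9 > 1)], height=9
Node 36 violates the condition: |-1 - 1| = 2 > 1.
Result: Not balanced


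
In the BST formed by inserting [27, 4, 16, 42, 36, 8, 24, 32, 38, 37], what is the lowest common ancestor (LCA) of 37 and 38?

Tree insertion order: [27, 4, 16, 42, 36, 8, 24, 32, 38, 37]
Tree (level-order array): [27, 4, 42, None, 16, 36, None, 8, 24, 32, 38, None, None, None, None, None, None, 37]
In a BST, the LCA of p=37, q=38 is the first node v on the
root-to-leaf path with p <= v <= q (go left if both < v, right if both > v).
Walk from root:
  at 27: both 37 and 38 > 27, go right
  at 42: both 37 and 38 < 42, go left
  at 36: both 37 and 38 > 36, go right
  at 38: 37 <= 38 <= 38, this is the LCA
LCA = 38


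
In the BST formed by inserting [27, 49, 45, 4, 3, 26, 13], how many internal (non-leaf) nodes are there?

Tree built from: [27, 49, 45, 4, 3, 26, 13]
Tree (level-order array): [27, 4, 49, 3, 26, 45, None, None, None, 13]
Rule: An internal node has at least one child.
Per-node child counts:
  node 27: 2 child(ren)
  node 4: 2 child(ren)
  node 3: 0 child(ren)
  node 26: 1 child(ren)
  node 13: 0 child(ren)
  node 49: 1 child(ren)
  node 45: 0 child(ren)
Matching nodes: [27, 4, 26, 49]
Count of internal (non-leaf) nodes: 4


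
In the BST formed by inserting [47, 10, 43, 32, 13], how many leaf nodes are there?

Tree built from: [47, 10, 43, 32, 13]
Tree (level-order array): [47, 10, None, None, 43, 32, None, 13]
Rule: A leaf has 0 children.
Per-node child counts:
  node 47: 1 child(ren)
  node 10: 1 child(ren)
  node 43: 1 child(ren)
  node 32: 1 child(ren)
  node 13: 0 child(ren)
Matching nodes: [13]
Count of leaf nodes: 1


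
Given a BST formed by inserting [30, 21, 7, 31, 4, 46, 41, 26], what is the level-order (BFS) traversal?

Tree insertion order: [30, 21, 7, 31, 4, 46, 41, 26]
Tree (level-order array): [30, 21, 31, 7, 26, None, 46, 4, None, None, None, 41]
BFS from the root, enqueuing left then right child of each popped node:
  queue [30] -> pop 30, enqueue [21, 31], visited so far: [30]
  queue [21, 31] -> pop 21, enqueue [7, 26], visited so far: [30, 21]
  queue [31, 7, 26] -> pop 31, enqueue [46], visited so far: [30, 21, 31]
  queue [7, 26, 46] -> pop 7, enqueue [4], visited so far: [30, 21, 31, 7]
  queue [26, 46, 4] -> pop 26, enqueue [none], visited so far: [30, 21, 31, 7, 26]
  queue [46, 4] -> pop 46, enqueue [41], visited so far: [30, 21, 31, 7, 26, 46]
  queue [4, 41] -> pop 4, enqueue [none], visited so far: [30, 21, 31, 7, 26, 46, 4]
  queue [41] -> pop 41, enqueue [none], visited so far: [30, 21, 31, 7, 26, 46, 4, 41]
Result: [30, 21, 31, 7, 26, 46, 4, 41]


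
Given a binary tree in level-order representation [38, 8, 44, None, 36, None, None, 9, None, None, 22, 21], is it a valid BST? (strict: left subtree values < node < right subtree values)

Level-order array: [38, 8, 44, None, 36, None, None, 9, None, None, 22, 21]
Validate using subtree bounds (lo, hi): at each node, require lo < value < hi,
then recurse left with hi=value and right with lo=value.
Preorder trace (stopping at first violation):
  at node 38 with bounds (-inf, +inf): OK
  at node 8 with bounds (-inf, 38): OK
  at node 36 with bounds (8, 38): OK
  at node 9 with bounds (8, 36): OK
  at node 22 with bounds (9, 36): OK
  at node 21 with bounds (9, 22): OK
  at node 44 with bounds (38, +inf): OK
No violation found at any node.
Result: Valid BST


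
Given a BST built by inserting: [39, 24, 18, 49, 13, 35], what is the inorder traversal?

Tree insertion order: [39, 24, 18, 49, 13, 35]
Tree (level-order array): [39, 24, 49, 18, 35, None, None, 13]
Inorder traversal: [13, 18, 24, 35, 39, 49]


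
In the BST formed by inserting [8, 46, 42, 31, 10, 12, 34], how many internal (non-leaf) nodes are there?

Tree built from: [8, 46, 42, 31, 10, 12, 34]
Tree (level-order array): [8, None, 46, 42, None, 31, None, 10, 34, None, 12]
Rule: An internal node has at least one child.
Per-node child counts:
  node 8: 1 child(ren)
  node 46: 1 child(ren)
  node 42: 1 child(ren)
  node 31: 2 child(ren)
  node 10: 1 child(ren)
  node 12: 0 child(ren)
  node 34: 0 child(ren)
Matching nodes: [8, 46, 42, 31, 10]
Count of internal (non-leaf) nodes: 5


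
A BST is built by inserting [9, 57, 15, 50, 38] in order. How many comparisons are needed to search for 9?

Search path for 9: 9
Found: True
Comparisons: 1


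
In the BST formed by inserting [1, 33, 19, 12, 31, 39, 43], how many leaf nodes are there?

Tree built from: [1, 33, 19, 12, 31, 39, 43]
Tree (level-order array): [1, None, 33, 19, 39, 12, 31, None, 43]
Rule: A leaf has 0 children.
Per-node child counts:
  node 1: 1 child(ren)
  node 33: 2 child(ren)
  node 19: 2 child(ren)
  node 12: 0 child(ren)
  node 31: 0 child(ren)
  node 39: 1 child(ren)
  node 43: 0 child(ren)
Matching nodes: [12, 31, 43]
Count of leaf nodes: 3


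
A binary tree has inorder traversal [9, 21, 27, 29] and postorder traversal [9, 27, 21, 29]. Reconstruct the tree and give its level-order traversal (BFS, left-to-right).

Inorder:   [9, 21, 27, 29]
Postorder: [9, 27, 21, 29]
Algorithm: postorder visits root last, so walk postorder right-to-left;
each value is the root of the current inorder slice — split it at that
value, recurse on the right subtree first, then the left.
Recursive splits:
  root=29; inorder splits into left=[9, 21, 27], right=[]
  root=21; inorder splits into left=[9], right=[27]
  root=27; inorder splits into left=[], right=[]
  root=9; inorder splits into left=[], right=[]
Reconstructed level-order: [29, 21, 9, 27]


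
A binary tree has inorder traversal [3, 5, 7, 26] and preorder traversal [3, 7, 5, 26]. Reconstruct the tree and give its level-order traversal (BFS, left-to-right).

Inorder:  [3, 5, 7, 26]
Preorder: [3, 7, 5, 26]
Algorithm: preorder visits root first, so consume preorder in order;
for each root, split the current inorder slice at that value into
left-subtree inorder and right-subtree inorder, then recurse.
Recursive splits:
  root=3; inorder splits into left=[], right=[5, 7, 26]
  root=7; inorder splits into left=[5], right=[26]
  root=5; inorder splits into left=[], right=[]
  root=26; inorder splits into left=[], right=[]
Reconstructed level-order: [3, 7, 5, 26]


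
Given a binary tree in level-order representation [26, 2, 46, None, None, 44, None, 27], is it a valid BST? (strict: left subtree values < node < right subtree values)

Level-order array: [26, 2, 46, None, None, 44, None, 27]
Validate using subtree bounds (lo, hi): at each node, require lo < value < hi,
then recurse left with hi=value and right with lo=value.
Preorder trace (stopping at first violation):
  at node 26 with bounds (-inf, +inf): OK
  at node 2 with bounds (-inf, 26): OK
  at node 46 with bounds (26, +inf): OK
  at node 44 with bounds (26, 46): OK
  at node 27 with bounds (26, 44): OK
No violation found at any node.
Result: Valid BST


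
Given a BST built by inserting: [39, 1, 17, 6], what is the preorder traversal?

Tree insertion order: [39, 1, 17, 6]
Tree (level-order array): [39, 1, None, None, 17, 6]
Preorder traversal: [39, 1, 17, 6]


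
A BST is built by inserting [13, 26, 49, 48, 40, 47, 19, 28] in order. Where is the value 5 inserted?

Starting tree (level order): [13, None, 26, 19, 49, None, None, 48, None, 40, None, 28, 47]
Insertion path: 13
Result: insert 5 as left child of 13
Final tree (level order): [13, 5, 26, None, None, 19, 49, None, None, 48, None, 40, None, 28, 47]


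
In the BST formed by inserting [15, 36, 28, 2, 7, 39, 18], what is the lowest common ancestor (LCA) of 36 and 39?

Tree insertion order: [15, 36, 28, 2, 7, 39, 18]
Tree (level-order array): [15, 2, 36, None, 7, 28, 39, None, None, 18]
In a BST, the LCA of p=36, q=39 is the first node v on the
root-to-leaf path with p <= v <= q (go left if both < v, right if both > v).
Walk from root:
  at 15: both 36 and 39 > 15, go right
  at 36: 36 <= 36 <= 39, this is the LCA
LCA = 36


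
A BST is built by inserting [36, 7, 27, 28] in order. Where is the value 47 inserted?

Starting tree (level order): [36, 7, None, None, 27, None, 28]
Insertion path: 36
Result: insert 47 as right child of 36
Final tree (level order): [36, 7, 47, None, 27, None, None, None, 28]


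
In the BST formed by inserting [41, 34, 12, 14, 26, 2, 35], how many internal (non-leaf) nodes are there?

Tree built from: [41, 34, 12, 14, 26, 2, 35]
Tree (level-order array): [41, 34, None, 12, 35, 2, 14, None, None, None, None, None, 26]
Rule: An internal node has at least one child.
Per-node child counts:
  node 41: 1 child(ren)
  node 34: 2 child(ren)
  node 12: 2 child(ren)
  node 2: 0 child(ren)
  node 14: 1 child(ren)
  node 26: 0 child(ren)
  node 35: 0 child(ren)
Matching nodes: [41, 34, 12, 14]
Count of internal (non-leaf) nodes: 4


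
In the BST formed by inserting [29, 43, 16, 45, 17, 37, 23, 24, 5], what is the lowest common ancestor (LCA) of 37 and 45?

Tree insertion order: [29, 43, 16, 45, 17, 37, 23, 24, 5]
Tree (level-order array): [29, 16, 43, 5, 17, 37, 45, None, None, None, 23, None, None, None, None, None, 24]
In a BST, the LCA of p=37, q=45 is the first node v on the
root-to-leaf path with p <= v <= q (go left if both < v, right if both > v).
Walk from root:
  at 29: both 37 and 45 > 29, go right
  at 43: 37 <= 43 <= 45, this is the LCA
LCA = 43


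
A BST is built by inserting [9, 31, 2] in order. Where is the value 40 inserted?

Starting tree (level order): [9, 2, 31]
Insertion path: 9 -> 31
Result: insert 40 as right child of 31
Final tree (level order): [9, 2, 31, None, None, None, 40]


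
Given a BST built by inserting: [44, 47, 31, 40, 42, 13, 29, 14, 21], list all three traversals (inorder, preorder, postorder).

Tree insertion order: [44, 47, 31, 40, 42, 13, 29, 14, 21]
Tree (level-order array): [44, 31, 47, 13, 40, None, None, None, 29, None, 42, 14, None, None, None, None, 21]
Inorder (L, root, R): [13, 14, 21, 29, 31, 40, 42, 44, 47]
Preorder (root, L, R): [44, 31, 13, 29, 14, 21, 40, 42, 47]
Postorder (L, R, root): [21, 14, 29, 13, 42, 40, 31, 47, 44]


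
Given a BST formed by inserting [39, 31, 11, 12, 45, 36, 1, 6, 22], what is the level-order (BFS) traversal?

Tree insertion order: [39, 31, 11, 12, 45, 36, 1, 6, 22]
Tree (level-order array): [39, 31, 45, 11, 36, None, None, 1, 12, None, None, None, 6, None, 22]
BFS from the root, enqueuing left then right child of each popped node:
  queue [39] -> pop 39, enqueue [31, 45], visited so far: [39]
  queue [31, 45] -> pop 31, enqueue [11, 36], visited so far: [39, 31]
  queue [45, 11, 36] -> pop 45, enqueue [none], visited so far: [39, 31, 45]
  queue [11, 36] -> pop 11, enqueue [1, 12], visited so far: [39, 31, 45, 11]
  queue [36, 1, 12] -> pop 36, enqueue [none], visited so far: [39, 31, 45, 11, 36]
  queue [1, 12] -> pop 1, enqueue [6], visited so far: [39, 31, 45, 11, 36, 1]
  queue [12, 6] -> pop 12, enqueue [22], visited so far: [39, 31, 45, 11, 36, 1, 12]
  queue [6, 22] -> pop 6, enqueue [none], visited so far: [39, 31, 45, 11, 36, 1, 12, 6]
  queue [22] -> pop 22, enqueue [none], visited so far: [39, 31, 45, 11, 36, 1, 12, 6, 22]
Result: [39, 31, 45, 11, 36, 1, 12, 6, 22]


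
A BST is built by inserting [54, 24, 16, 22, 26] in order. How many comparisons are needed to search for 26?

Search path for 26: 54 -> 24 -> 26
Found: True
Comparisons: 3


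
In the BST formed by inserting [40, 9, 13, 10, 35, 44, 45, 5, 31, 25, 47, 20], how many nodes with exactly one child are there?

Tree built from: [40, 9, 13, 10, 35, 44, 45, 5, 31, 25, 47, 20]
Tree (level-order array): [40, 9, 44, 5, 13, None, 45, None, None, 10, 35, None, 47, None, None, 31, None, None, None, 25, None, 20]
Rule: These are nodes with exactly 1 non-null child.
Per-node child counts:
  node 40: 2 child(ren)
  node 9: 2 child(ren)
  node 5: 0 child(ren)
  node 13: 2 child(ren)
  node 10: 0 child(ren)
  node 35: 1 child(ren)
  node 31: 1 child(ren)
  node 25: 1 child(ren)
  node 20: 0 child(ren)
  node 44: 1 child(ren)
  node 45: 1 child(ren)
  node 47: 0 child(ren)
Matching nodes: [35, 31, 25, 44, 45]
Count of nodes with exactly one child: 5


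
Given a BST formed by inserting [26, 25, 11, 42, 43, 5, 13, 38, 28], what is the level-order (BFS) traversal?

Tree insertion order: [26, 25, 11, 42, 43, 5, 13, 38, 28]
Tree (level-order array): [26, 25, 42, 11, None, 38, 43, 5, 13, 28]
BFS from the root, enqueuing left then right child of each popped node:
  queue [26] -> pop 26, enqueue [25, 42], visited so far: [26]
  queue [25, 42] -> pop 25, enqueue [11], visited so far: [26, 25]
  queue [42, 11] -> pop 42, enqueue [38, 43], visited so far: [26, 25, 42]
  queue [11, 38, 43] -> pop 11, enqueue [5, 13], visited so far: [26, 25, 42, 11]
  queue [38, 43, 5, 13] -> pop 38, enqueue [28], visited so far: [26, 25, 42, 11, 38]
  queue [43, 5, 13, 28] -> pop 43, enqueue [none], visited so far: [26, 25, 42, 11, 38, 43]
  queue [5, 13, 28] -> pop 5, enqueue [none], visited so far: [26, 25, 42, 11, 38, 43, 5]
  queue [13, 28] -> pop 13, enqueue [none], visited so far: [26, 25, 42, 11, 38, 43, 5, 13]
  queue [28] -> pop 28, enqueue [none], visited so far: [26, 25, 42, 11, 38, 43, 5, 13, 28]
Result: [26, 25, 42, 11, 38, 43, 5, 13, 28]


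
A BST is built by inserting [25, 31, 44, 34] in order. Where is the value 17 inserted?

Starting tree (level order): [25, None, 31, None, 44, 34]
Insertion path: 25
Result: insert 17 as left child of 25
Final tree (level order): [25, 17, 31, None, None, None, 44, 34]


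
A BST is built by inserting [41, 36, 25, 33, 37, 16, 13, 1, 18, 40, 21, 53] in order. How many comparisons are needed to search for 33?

Search path for 33: 41 -> 36 -> 25 -> 33
Found: True
Comparisons: 4


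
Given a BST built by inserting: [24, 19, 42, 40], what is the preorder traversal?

Tree insertion order: [24, 19, 42, 40]
Tree (level-order array): [24, 19, 42, None, None, 40]
Preorder traversal: [24, 19, 42, 40]


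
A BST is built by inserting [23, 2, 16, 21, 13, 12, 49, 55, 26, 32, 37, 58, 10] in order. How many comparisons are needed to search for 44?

Search path for 44: 23 -> 49 -> 26 -> 32 -> 37
Found: False
Comparisons: 5


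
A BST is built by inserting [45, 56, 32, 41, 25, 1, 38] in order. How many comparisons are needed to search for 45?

Search path for 45: 45
Found: True
Comparisons: 1


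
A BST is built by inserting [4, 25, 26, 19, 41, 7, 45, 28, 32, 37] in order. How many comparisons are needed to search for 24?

Search path for 24: 4 -> 25 -> 19
Found: False
Comparisons: 3


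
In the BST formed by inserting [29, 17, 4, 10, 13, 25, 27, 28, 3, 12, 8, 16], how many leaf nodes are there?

Tree built from: [29, 17, 4, 10, 13, 25, 27, 28, 3, 12, 8, 16]
Tree (level-order array): [29, 17, None, 4, 25, 3, 10, None, 27, None, None, 8, 13, None, 28, None, None, 12, 16]
Rule: A leaf has 0 children.
Per-node child counts:
  node 29: 1 child(ren)
  node 17: 2 child(ren)
  node 4: 2 child(ren)
  node 3: 0 child(ren)
  node 10: 2 child(ren)
  node 8: 0 child(ren)
  node 13: 2 child(ren)
  node 12: 0 child(ren)
  node 16: 0 child(ren)
  node 25: 1 child(ren)
  node 27: 1 child(ren)
  node 28: 0 child(ren)
Matching nodes: [3, 8, 12, 16, 28]
Count of leaf nodes: 5


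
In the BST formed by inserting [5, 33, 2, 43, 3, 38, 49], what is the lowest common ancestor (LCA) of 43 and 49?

Tree insertion order: [5, 33, 2, 43, 3, 38, 49]
Tree (level-order array): [5, 2, 33, None, 3, None, 43, None, None, 38, 49]
In a BST, the LCA of p=43, q=49 is the first node v on the
root-to-leaf path with p <= v <= q (go left if both < v, right if both > v).
Walk from root:
  at 5: both 43 and 49 > 5, go right
  at 33: both 43 and 49 > 33, go right
  at 43: 43 <= 43 <= 49, this is the LCA
LCA = 43


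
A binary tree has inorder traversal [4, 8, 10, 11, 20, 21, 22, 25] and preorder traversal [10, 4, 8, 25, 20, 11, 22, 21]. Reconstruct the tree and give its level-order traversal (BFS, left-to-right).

Inorder:  [4, 8, 10, 11, 20, 21, 22, 25]
Preorder: [10, 4, 8, 25, 20, 11, 22, 21]
Algorithm: preorder visits root first, so consume preorder in order;
for each root, split the current inorder slice at that value into
left-subtree inorder and right-subtree inorder, then recurse.
Recursive splits:
  root=10; inorder splits into left=[4, 8], right=[11, 20, 21, 22, 25]
  root=4; inorder splits into left=[], right=[8]
  root=8; inorder splits into left=[], right=[]
  root=25; inorder splits into left=[11, 20, 21, 22], right=[]
  root=20; inorder splits into left=[11], right=[21, 22]
  root=11; inorder splits into left=[], right=[]
  root=22; inorder splits into left=[21], right=[]
  root=21; inorder splits into left=[], right=[]
Reconstructed level-order: [10, 4, 25, 8, 20, 11, 22, 21]


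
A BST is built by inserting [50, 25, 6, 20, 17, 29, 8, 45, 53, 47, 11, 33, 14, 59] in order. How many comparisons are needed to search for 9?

Search path for 9: 50 -> 25 -> 6 -> 20 -> 17 -> 8 -> 11
Found: False
Comparisons: 7


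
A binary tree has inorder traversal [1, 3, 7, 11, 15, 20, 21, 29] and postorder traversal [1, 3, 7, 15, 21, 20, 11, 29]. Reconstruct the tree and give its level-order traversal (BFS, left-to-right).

Inorder:   [1, 3, 7, 11, 15, 20, 21, 29]
Postorder: [1, 3, 7, 15, 21, 20, 11, 29]
Algorithm: postorder visits root last, so walk postorder right-to-left;
each value is the root of the current inorder slice — split it at that
value, recurse on the right subtree first, then the left.
Recursive splits:
  root=29; inorder splits into left=[1, 3, 7, 11, 15, 20, 21], right=[]
  root=11; inorder splits into left=[1, 3, 7], right=[15, 20, 21]
  root=20; inorder splits into left=[15], right=[21]
  root=21; inorder splits into left=[], right=[]
  root=15; inorder splits into left=[], right=[]
  root=7; inorder splits into left=[1, 3], right=[]
  root=3; inorder splits into left=[1], right=[]
  root=1; inorder splits into left=[], right=[]
Reconstructed level-order: [29, 11, 7, 20, 3, 15, 21, 1]


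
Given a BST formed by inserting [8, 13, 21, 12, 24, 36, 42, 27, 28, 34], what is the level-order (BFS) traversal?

Tree insertion order: [8, 13, 21, 12, 24, 36, 42, 27, 28, 34]
Tree (level-order array): [8, None, 13, 12, 21, None, None, None, 24, None, 36, 27, 42, None, 28, None, None, None, 34]
BFS from the root, enqueuing left then right child of each popped node:
  queue [8] -> pop 8, enqueue [13], visited so far: [8]
  queue [13] -> pop 13, enqueue [12, 21], visited so far: [8, 13]
  queue [12, 21] -> pop 12, enqueue [none], visited so far: [8, 13, 12]
  queue [21] -> pop 21, enqueue [24], visited so far: [8, 13, 12, 21]
  queue [24] -> pop 24, enqueue [36], visited so far: [8, 13, 12, 21, 24]
  queue [36] -> pop 36, enqueue [27, 42], visited so far: [8, 13, 12, 21, 24, 36]
  queue [27, 42] -> pop 27, enqueue [28], visited so far: [8, 13, 12, 21, 24, 36, 27]
  queue [42, 28] -> pop 42, enqueue [none], visited so far: [8, 13, 12, 21, 24, 36, 27, 42]
  queue [28] -> pop 28, enqueue [34], visited so far: [8, 13, 12, 21, 24, 36, 27, 42, 28]
  queue [34] -> pop 34, enqueue [none], visited so far: [8, 13, 12, 21, 24, 36, 27, 42, 28, 34]
Result: [8, 13, 12, 21, 24, 36, 27, 42, 28, 34]


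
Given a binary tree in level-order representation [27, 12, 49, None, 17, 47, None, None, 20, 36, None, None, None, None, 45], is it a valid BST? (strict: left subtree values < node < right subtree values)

Level-order array: [27, 12, 49, None, 17, 47, None, None, 20, 36, None, None, None, None, 45]
Validate using subtree bounds (lo, hi): at each node, require lo < value < hi,
then recurse left with hi=value and right with lo=value.
Preorder trace (stopping at first violation):
  at node 27 with bounds (-inf, +inf): OK
  at node 12 with bounds (-inf, 27): OK
  at node 17 with bounds (12, 27): OK
  at node 20 with bounds (17, 27): OK
  at node 49 with bounds (27, +inf): OK
  at node 47 with bounds (27, 49): OK
  at node 36 with bounds (27, 47): OK
  at node 45 with bounds (36, 47): OK
No violation found at any node.
Result: Valid BST


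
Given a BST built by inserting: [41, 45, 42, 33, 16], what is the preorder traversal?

Tree insertion order: [41, 45, 42, 33, 16]
Tree (level-order array): [41, 33, 45, 16, None, 42]
Preorder traversal: [41, 33, 16, 45, 42]


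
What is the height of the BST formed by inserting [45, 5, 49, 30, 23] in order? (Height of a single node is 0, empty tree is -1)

Insertion order: [45, 5, 49, 30, 23]
Tree (level-order array): [45, 5, 49, None, 30, None, None, 23]
Compute height bottom-up (empty subtree = -1):
  height(23) = 1 + max(-1, -1) = 0
  height(30) = 1 + max(0, -1) = 1
  height(5) = 1 + max(-1, 1) = 2
  height(49) = 1 + max(-1, -1) = 0
  height(45) = 1 + max(2, 0) = 3
Height = 3


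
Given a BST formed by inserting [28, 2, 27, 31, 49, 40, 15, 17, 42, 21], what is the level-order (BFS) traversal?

Tree insertion order: [28, 2, 27, 31, 49, 40, 15, 17, 42, 21]
Tree (level-order array): [28, 2, 31, None, 27, None, 49, 15, None, 40, None, None, 17, None, 42, None, 21]
BFS from the root, enqueuing left then right child of each popped node:
  queue [28] -> pop 28, enqueue [2, 31], visited so far: [28]
  queue [2, 31] -> pop 2, enqueue [27], visited so far: [28, 2]
  queue [31, 27] -> pop 31, enqueue [49], visited so far: [28, 2, 31]
  queue [27, 49] -> pop 27, enqueue [15], visited so far: [28, 2, 31, 27]
  queue [49, 15] -> pop 49, enqueue [40], visited so far: [28, 2, 31, 27, 49]
  queue [15, 40] -> pop 15, enqueue [17], visited so far: [28, 2, 31, 27, 49, 15]
  queue [40, 17] -> pop 40, enqueue [42], visited so far: [28, 2, 31, 27, 49, 15, 40]
  queue [17, 42] -> pop 17, enqueue [21], visited so far: [28, 2, 31, 27, 49, 15, 40, 17]
  queue [42, 21] -> pop 42, enqueue [none], visited so far: [28, 2, 31, 27, 49, 15, 40, 17, 42]
  queue [21] -> pop 21, enqueue [none], visited so far: [28, 2, 31, 27, 49, 15, 40, 17, 42, 21]
Result: [28, 2, 31, 27, 49, 15, 40, 17, 42, 21]


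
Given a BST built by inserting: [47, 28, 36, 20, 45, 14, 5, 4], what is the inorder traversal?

Tree insertion order: [47, 28, 36, 20, 45, 14, 5, 4]
Tree (level-order array): [47, 28, None, 20, 36, 14, None, None, 45, 5, None, None, None, 4]
Inorder traversal: [4, 5, 14, 20, 28, 36, 45, 47]


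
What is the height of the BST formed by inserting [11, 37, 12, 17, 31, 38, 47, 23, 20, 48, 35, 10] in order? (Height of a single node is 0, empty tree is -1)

Insertion order: [11, 37, 12, 17, 31, 38, 47, 23, 20, 48, 35, 10]
Tree (level-order array): [11, 10, 37, None, None, 12, 38, None, 17, None, 47, None, 31, None, 48, 23, 35, None, None, 20]
Compute height bottom-up (empty subtree = -1):
  height(10) = 1 + max(-1, -1) = 0
  height(20) = 1 + max(-1, -1) = 0
  height(23) = 1 + max(0, -1) = 1
  height(35) = 1 + max(-1, -1) = 0
  height(31) = 1 + max(1, 0) = 2
  height(17) = 1 + max(-1, 2) = 3
  height(12) = 1 + max(-1, 3) = 4
  height(48) = 1 + max(-1, -1) = 0
  height(47) = 1 + max(-1, 0) = 1
  height(38) = 1 + max(-1, 1) = 2
  height(37) = 1 + max(4, 2) = 5
  height(11) = 1 + max(0, 5) = 6
Height = 6


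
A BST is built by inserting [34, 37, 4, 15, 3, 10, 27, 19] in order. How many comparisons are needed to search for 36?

Search path for 36: 34 -> 37
Found: False
Comparisons: 2


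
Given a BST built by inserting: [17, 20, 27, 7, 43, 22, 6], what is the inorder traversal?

Tree insertion order: [17, 20, 27, 7, 43, 22, 6]
Tree (level-order array): [17, 7, 20, 6, None, None, 27, None, None, 22, 43]
Inorder traversal: [6, 7, 17, 20, 22, 27, 43]


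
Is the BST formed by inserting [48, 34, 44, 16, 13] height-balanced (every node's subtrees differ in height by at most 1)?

Tree (level-order array): [48, 34, None, 16, 44, 13]
Definition: a tree is height-balanced if, at every node, |h(left) - h(right)| <= 1 (empty subtree has height -1).
Bottom-up per-node check:
  node 13: h_left=-1, h_right=-1, diff=0 [OK], height=0
  node 16: h_left=0, h_right=-1, diff=1 [OK], height=1
  node 44: h_left=-1, h_right=-1, diff=0 [OK], height=0
  node 34: h_left=1, h_right=0, diff=1 [OK], height=2
  node 48: h_left=2, h_right=-1, diff=3 [FAIL (|2--1|=3 > 1)], height=3
Node 48 violates the condition: |2 - -1| = 3 > 1.
Result: Not balanced


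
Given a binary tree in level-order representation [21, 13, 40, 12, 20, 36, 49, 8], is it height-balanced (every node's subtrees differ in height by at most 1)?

Tree (level-order array): [21, 13, 40, 12, 20, 36, 49, 8]
Definition: a tree is height-balanced if, at every node, |h(left) - h(right)| <= 1 (empty subtree has height -1).
Bottom-up per-node check:
  node 8: h_left=-1, h_right=-1, diff=0 [OK], height=0
  node 12: h_left=0, h_right=-1, diff=1 [OK], height=1
  node 20: h_left=-1, h_right=-1, diff=0 [OK], height=0
  node 13: h_left=1, h_right=0, diff=1 [OK], height=2
  node 36: h_left=-1, h_right=-1, diff=0 [OK], height=0
  node 49: h_left=-1, h_right=-1, diff=0 [OK], height=0
  node 40: h_left=0, h_right=0, diff=0 [OK], height=1
  node 21: h_left=2, h_right=1, diff=1 [OK], height=3
All nodes satisfy the balance condition.
Result: Balanced


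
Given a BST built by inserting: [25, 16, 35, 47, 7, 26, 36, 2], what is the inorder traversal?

Tree insertion order: [25, 16, 35, 47, 7, 26, 36, 2]
Tree (level-order array): [25, 16, 35, 7, None, 26, 47, 2, None, None, None, 36]
Inorder traversal: [2, 7, 16, 25, 26, 35, 36, 47]


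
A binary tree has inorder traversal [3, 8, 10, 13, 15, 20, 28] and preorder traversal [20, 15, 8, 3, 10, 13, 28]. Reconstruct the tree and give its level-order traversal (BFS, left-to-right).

Inorder:  [3, 8, 10, 13, 15, 20, 28]
Preorder: [20, 15, 8, 3, 10, 13, 28]
Algorithm: preorder visits root first, so consume preorder in order;
for each root, split the current inorder slice at that value into
left-subtree inorder and right-subtree inorder, then recurse.
Recursive splits:
  root=20; inorder splits into left=[3, 8, 10, 13, 15], right=[28]
  root=15; inorder splits into left=[3, 8, 10, 13], right=[]
  root=8; inorder splits into left=[3], right=[10, 13]
  root=3; inorder splits into left=[], right=[]
  root=10; inorder splits into left=[], right=[13]
  root=13; inorder splits into left=[], right=[]
  root=28; inorder splits into left=[], right=[]
Reconstructed level-order: [20, 15, 28, 8, 3, 10, 13]


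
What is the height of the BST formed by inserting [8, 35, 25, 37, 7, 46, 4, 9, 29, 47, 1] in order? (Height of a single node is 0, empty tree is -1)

Insertion order: [8, 35, 25, 37, 7, 46, 4, 9, 29, 47, 1]
Tree (level-order array): [8, 7, 35, 4, None, 25, 37, 1, None, 9, 29, None, 46, None, None, None, None, None, None, None, 47]
Compute height bottom-up (empty subtree = -1):
  height(1) = 1 + max(-1, -1) = 0
  height(4) = 1 + max(0, -1) = 1
  height(7) = 1 + max(1, -1) = 2
  height(9) = 1 + max(-1, -1) = 0
  height(29) = 1 + max(-1, -1) = 0
  height(25) = 1 + max(0, 0) = 1
  height(47) = 1 + max(-1, -1) = 0
  height(46) = 1 + max(-1, 0) = 1
  height(37) = 1 + max(-1, 1) = 2
  height(35) = 1 + max(1, 2) = 3
  height(8) = 1 + max(2, 3) = 4
Height = 4


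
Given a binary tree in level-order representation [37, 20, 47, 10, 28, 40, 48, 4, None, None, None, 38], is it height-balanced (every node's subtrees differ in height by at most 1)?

Tree (level-order array): [37, 20, 47, 10, 28, 40, 48, 4, None, None, None, 38]
Definition: a tree is height-balanced if, at every node, |h(left) - h(right)| <= 1 (empty subtree has height -1).
Bottom-up per-node check:
  node 4: h_left=-1, h_right=-1, diff=0 [OK], height=0
  node 10: h_left=0, h_right=-1, diff=1 [OK], height=1
  node 28: h_left=-1, h_right=-1, diff=0 [OK], height=0
  node 20: h_left=1, h_right=0, diff=1 [OK], height=2
  node 38: h_left=-1, h_right=-1, diff=0 [OK], height=0
  node 40: h_left=0, h_right=-1, diff=1 [OK], height=1
  node 48: h_left=-1, h_right=-1, diff=0 [OK], height=0
  node 47: h_left=1, h_right=0, diff=1 [OK], height=2
  node 37: h_left=2, h_right=2, diff=0 [OK], height=3
All nodes satisfy the balance condition.
Result: Balanced
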